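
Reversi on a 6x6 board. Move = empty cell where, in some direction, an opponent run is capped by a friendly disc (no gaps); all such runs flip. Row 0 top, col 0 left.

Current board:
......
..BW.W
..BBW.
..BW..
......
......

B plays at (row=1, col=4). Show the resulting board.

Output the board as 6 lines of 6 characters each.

Place B at (1,4); scan 8 dirs for brackets.
Dir NW: first cell '.' (not opp) -> no flip
Dir N: first cell '.' (not opp) -> no flip
Dir NE: first cell '.' (not opp) -> no flip
Dir W: opp run (1,3) capped by B -> flip
Dir E: opp run (1,5), next=edge -> no flip
Dir SW: first cell 'B' (not opp) -> no flip
Dir S: opp run (2,4), next='.' -> no flip
Dir SE: first cell '.' (not opp) -> no flip
All flips: (1,3)

Answer: ......
..BBBW
..BBW.
..BW..
......
......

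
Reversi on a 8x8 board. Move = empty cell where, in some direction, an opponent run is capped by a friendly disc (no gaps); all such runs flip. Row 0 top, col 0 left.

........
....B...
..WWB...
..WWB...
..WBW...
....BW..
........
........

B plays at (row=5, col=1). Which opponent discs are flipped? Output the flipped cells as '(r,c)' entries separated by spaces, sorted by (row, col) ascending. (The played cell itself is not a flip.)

Answer: (3,3) (4,2)

Derivation:
Dir NW: first cell '.' (not opp) -> no flip
Dir N: first cell '.' (not opp) -> no flip
Dir NE: opp run (4,2) (3,3) capped by B -> flip
Dir W: first cell '.' (not opp) -> no flip
Dir E: first cell '.' (not opp) -> no flip
Dir SW: first cell '.' (not opp) -> no flip
Dir S: first cell '.' (not opp) -> no flip
Dir SE: first cell '.' (not opp) -> no flip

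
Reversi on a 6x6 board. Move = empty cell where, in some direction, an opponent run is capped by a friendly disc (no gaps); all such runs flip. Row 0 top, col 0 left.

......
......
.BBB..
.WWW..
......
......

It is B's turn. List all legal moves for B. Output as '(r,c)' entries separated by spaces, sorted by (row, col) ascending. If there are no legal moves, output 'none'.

Answer: (4,0) (4,1) (4,2) (4,3) (4,4)

Derivation:
(2,0): no bracket -> illegal
(2,4): no bracket -> illegal
(3,0): no bracket -> illegal
(3,4): no bracket -> illegal
(4,0): flips 1 -> legal
(4,1): flips 2 -> legal
(4,2): flips 1 -> legal
(4,3): flips 2 -> legal
(4,4): flips 1 -> legal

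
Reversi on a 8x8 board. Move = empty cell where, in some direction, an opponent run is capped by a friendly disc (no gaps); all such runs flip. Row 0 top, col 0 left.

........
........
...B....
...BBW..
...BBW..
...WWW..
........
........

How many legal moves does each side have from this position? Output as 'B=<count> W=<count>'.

Answer: B=9 W=6

Derivation:
-- B to move --
(2,4): no bracket -> illegal
(2,5): no bracket -> illegal
(2,6): flips 1 -> legal
(3,6): flips 1 -> legal
(4,2): no bracket -> illegal
(4,6): flips 1 -> legal
(5,2): no bracket -> illegal
(5,6): flips 1 -> legal
(6,2): flips 1 -> legal
(6,3): flips 1 -> legal
(6,4): flips 1 -> legal
(6,5): flips 1 -> legal
(6,6): flips 1 -> legal
B mobility = 9
-- W to move --
(1,2): flips 2 -> legal
(1,3): flips 3 -> legal
(1,4): no bracket -> illegal
(2,2): flips 2 -> legal
(2,4): flips 2 -> legal
(2,5): no bracket -> illegal
(3,2): flips 3 -> legal
(4,2): flips 2 -> legal
(5,2): no bracket -> illegal
W mobility = 6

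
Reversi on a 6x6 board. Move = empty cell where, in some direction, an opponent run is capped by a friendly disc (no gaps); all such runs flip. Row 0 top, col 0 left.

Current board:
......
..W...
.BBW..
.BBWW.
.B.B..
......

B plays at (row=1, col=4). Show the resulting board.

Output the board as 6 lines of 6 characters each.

Place B at (1,4); scan 8 dirs for brackets.
Dir NW: first cell '.' (not opp) -> no flip
Dir N: first cell '.' (not opp) -> no flip
Dir NE: first cell '.' (not opp) -> no flip
Dir W: first cell '.' (not opp) -> no flip
Dir E: first cell '.' (not opp) -> no flip
Dir SW: opp run (2,3) capped by B -> flip
Dir S: first cell '.' (not opp) -> no flip
Dir SE: first cell '.' (not opp) -> no flip
All flips: (2,3)

Answer: ......
..W.B.
.BBB..
.BBWW.
.B.B..
......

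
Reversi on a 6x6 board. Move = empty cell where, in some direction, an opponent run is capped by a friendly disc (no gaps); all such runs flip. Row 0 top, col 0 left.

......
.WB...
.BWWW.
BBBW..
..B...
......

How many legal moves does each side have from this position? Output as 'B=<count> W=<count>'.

Answer: B=7 W=8

Derivation:
-- B to move --
(0,0): no bracket -> illegal
(0,1): flips 1 -> legal
(0,2): no bracket -> illegal
(1,0): flips 1 -> legal
(1,3): flips 1 -> legal
(1,4): flips 1 -> legal
(1,5): flips 2 -> legal
(2,0): no bracket -> illegal
(2,5): flips 3 -> legal
(3,4): flips 2 -> legal
(3,5): no bracket -> illegal
(4,3): no bracket -> illegal
(4,4): no bracket -> illegal
B mobility = 7
-- W to move --
(0,1): flips 1 -> legal
(0,2): flips 1 -> legal
(0,3): no bracket -> illegal
(1,0): no bracket -> illegal
(1,3): flips 1 -> legal
(2,0): flips 1 -> legal
(4,0): flips 1 -> legal
(4,1): flips 3 -> legal
(4,3): no bracket -> illegal
(5,1): flips 1 -> legal
(5,2): flips 2 -> legal
(5,3): no bracket -> illegal
W mobility = 8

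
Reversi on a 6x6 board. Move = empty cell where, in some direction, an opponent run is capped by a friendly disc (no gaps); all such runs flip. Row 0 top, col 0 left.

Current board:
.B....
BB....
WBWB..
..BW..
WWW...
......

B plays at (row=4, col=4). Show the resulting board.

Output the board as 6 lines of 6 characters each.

Place B at (4,4); scan 8 dirs for brackets.
Dir NW: opp run (3,3) (2,2) capped by B -> flip
Dir N: first cell '.' (not opp) -> no flip
Dir NE: first cell '.' (not opp) -> no flip
Dir W: first cell '.' (not opp) -> no flip
Dir E: first cell '.' (not opp) -> no flip
Dir SW: first cell '.' (not opp) -> no flip
Dir S: first cell '.' (not opp) -> no flip
Dir SE: first cell '.' (not opp) -> no flip
All flips: (2,2) (3,3)

Answer: .B....
BB....
WBBB..
..BB..
WWW.B.
......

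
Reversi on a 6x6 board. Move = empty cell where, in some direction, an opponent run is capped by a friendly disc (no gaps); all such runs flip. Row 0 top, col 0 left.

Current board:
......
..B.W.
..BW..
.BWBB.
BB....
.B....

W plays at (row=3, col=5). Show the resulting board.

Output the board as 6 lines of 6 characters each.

Place W at (3,5); scan 8 dirs for brackets.
Dir NW: first cell '.' (not opp) -> no flip
Dir N: first cell '.' (not opp) -> no flip
Dir NE: edge -> no flip
Dir W: opp run (3,4) (3,3) capped by W -> flip
Dir E: edge -> no flip
Dir SW: first cell '.' (not opp) -> no flip
Dir S: first cell '.' (not opp) -> no flip
Dir SE: edge -> no flip
All flips: (3,3) (3,4)

Answer: ......
..B.W.
..BW..
.BWWWW
BB....
.B....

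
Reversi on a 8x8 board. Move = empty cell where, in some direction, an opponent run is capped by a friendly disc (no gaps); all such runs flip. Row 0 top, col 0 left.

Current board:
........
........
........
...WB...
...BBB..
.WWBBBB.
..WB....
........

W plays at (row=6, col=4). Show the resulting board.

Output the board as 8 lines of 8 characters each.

Answer: ........
........
........
...WB...
...BBB..
.WWBBBB.
..WWW...
........

Derivation:
Place W at (6,4); scan 8 dirs for brackets.
Dir NW: opp run (5,3), next='.' -> no flip
Dir N: opp run (5,4) (4,4) (3,4), next='.' -> no flip
Dir NE: opp run (5,5), next='.' -> no flip
Dir W: opp run (6,3) capped by W -> flip
Dir E: first cell '.' (not opp) -> no flip
Dir SW: first cell '.' (not opp) -> no flip
Dir S: first cell '.' (not opp) -> no flip
Dir SE: first cell '.' (not opp) -> no flip
All flips: (6,3)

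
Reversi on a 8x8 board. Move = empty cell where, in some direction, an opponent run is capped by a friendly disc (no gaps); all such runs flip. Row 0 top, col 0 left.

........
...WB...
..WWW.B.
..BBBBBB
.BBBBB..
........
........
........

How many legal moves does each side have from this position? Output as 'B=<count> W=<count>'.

Answer: B=5 W=11

Derivation:
-- B to move --
(0,2): flips 2 -> legal
(0,3): flips 2 -> legal
(0,4): no bracket -> illegal
(1,1): flips 1 -> legal
(1,2): flips 3 -> legal
(1,5): flips 1 -> legal
(2,1): no bracket -> illegal
(2,5): no bracket -> illegal
(3,1): no bracket -> illegal
B mobility = 5
-- W to move --
(0,3): no bracket -> illegal
(0,4): flips 1 -> legal
(0,5): flips 1 -> legal
(1,5): flips 1 -> legal
(1,6): no bracket -> illegal
(1,7): no bracket -> illegal
(2,1): no bracket -> illegal
(2,5): no bracket -> illegal
(2,7): no bracket -> illegal
(3,0): no bracket -> illegal
(3,1): no bracket -> illegal
(4,0): no bracket -> illegal
(4,6): flips 1 -> legal
(4,7): no bracket -> illegal
(5,0): flips 2 -> legal
(5,1): flips 2 -> legal
(5,2): flips 2 -> legal
(5,3): flips 2 -> legal
(5,4): flips 2 -> legal
(5,5): flips 2 -> legal
(5,6): flips 2 -> legal
W mobility = 11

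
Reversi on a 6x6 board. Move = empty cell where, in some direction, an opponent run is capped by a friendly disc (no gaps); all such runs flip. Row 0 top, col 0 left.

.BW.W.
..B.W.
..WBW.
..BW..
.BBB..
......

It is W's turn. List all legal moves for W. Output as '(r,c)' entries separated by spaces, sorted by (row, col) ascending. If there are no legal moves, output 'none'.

(0,0): flips 1 -> legal
(0,3): no bracket -> illegal
(1,0): no bracket -> illegal
(1,1): no bracket -> illegal
(1,3): flips 1 -> legal
(2,1): no bracket -> illegal
(3,0): no bracket -> illegal
(3,1): flips 1 -> legal
(3,4): no bracket -> illegal
(4,0): no bracket -> illegal
(4,4): no bracket -> illegal
(5,0): flips 3 -> legal
(5,1): flips 1 -> legal
(5,2): flips 2 -> legal
(5,3): flips 1 -> legal
(5,4): no bracket -> illegal

Answer: (0,0) (1,3) (3,1) (5,0) (5,1) (5,2) (5,3)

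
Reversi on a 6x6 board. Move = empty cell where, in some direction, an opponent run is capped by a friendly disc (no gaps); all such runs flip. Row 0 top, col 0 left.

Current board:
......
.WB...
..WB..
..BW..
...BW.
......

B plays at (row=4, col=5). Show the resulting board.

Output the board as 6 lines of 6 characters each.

Place B at (4,5); scan 8 dirs for brackets.
Dir NW: first cell '.' (not opp) -> no flip
Dir N: first cell '.' (not opp) -> no flip
Dir NE: edge -> no flip
Dir W: opp run (4,4) capped by B -> flip
Dir E: edge -> no flip
Dir SW: first cell '.' (not opp) -> no flip
Dir S: first cell '.' (not opp) -> no flip
Dir SE: edge -> no flip
All flips: (4,4)

Answer: ......
.WB...
..WB..
..BW..
...BBB
......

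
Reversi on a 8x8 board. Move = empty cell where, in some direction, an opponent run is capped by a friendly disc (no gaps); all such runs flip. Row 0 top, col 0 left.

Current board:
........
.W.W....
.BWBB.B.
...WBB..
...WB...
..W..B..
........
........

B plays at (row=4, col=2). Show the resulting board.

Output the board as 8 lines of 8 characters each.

Place B at (4,2); scan 8 dirs for brackets.
Dir NW: first cell '.' (not opp) -> no flip
Dir N: first cell '.' (not opp) -> no flip
Dir NE: opp run (3,3) capped by B -> flip
Dir W: first cell '.' (not opp) -> no flip
Dir E: opp run (4,3) capped by B -> flip
Dir SW: first cell '.' (not opp) -> no flip
Dir S: opp run (5,2), next='.' -> no flip
Dir SE: first cell '.' (not opp) -> no flip
All flips: (3,3) (4,3)

Answer: ........
.W.W....
.BWBB.B.
...BBB..
..BBB...
..W..B..
........
........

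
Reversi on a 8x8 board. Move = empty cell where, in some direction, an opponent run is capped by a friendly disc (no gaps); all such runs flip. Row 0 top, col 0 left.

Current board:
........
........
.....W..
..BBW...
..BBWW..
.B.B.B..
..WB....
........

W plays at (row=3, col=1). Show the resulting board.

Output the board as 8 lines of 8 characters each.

Place W at (3,1); scan 8 dirs for brackets.
Dir NW: first cell '.' (not opp) -> no flip
Dir N: first cell '.' (not opp) -> no flip
Dir NE: first cell '.' (not opp) -> no flip
Dir W: first cell '.' (not opp) -> no flip
Dir E: opp run (3,2) (3,3) capped by W -> flip
Dir SW: first cell '.' (not opp) -> no flip
Dir S: first cell '.' (not opp) -> no flip
Dir SE: opp run (4,2) (5,3), next='.' -> no flip
All flips: (3,2) (3,3)

Answer: ........
........
.....W..
.WWWW...
..BBWW..
.B.B.B..
..WB....
........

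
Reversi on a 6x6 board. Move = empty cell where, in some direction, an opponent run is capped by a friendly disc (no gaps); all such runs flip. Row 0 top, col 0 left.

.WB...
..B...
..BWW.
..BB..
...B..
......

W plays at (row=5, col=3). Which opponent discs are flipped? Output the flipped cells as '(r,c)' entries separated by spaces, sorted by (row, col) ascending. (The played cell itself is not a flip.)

Dir NW: first cell '.' (not opp) -> no flip
Dir N: opp run (4,3) (3,3) capped by W -> flip
Dir NE: first cell '.' (not opp) -> no flip
Dir W: first cell '.' (not opp) -> no flip
Dir E: first cell '.' (not opp) -> no flip
Dir SW: edge -> no flip
Dir S: edge -> no flip
Dir SE: edge -> no flip

Answer: (3,3) (4,3)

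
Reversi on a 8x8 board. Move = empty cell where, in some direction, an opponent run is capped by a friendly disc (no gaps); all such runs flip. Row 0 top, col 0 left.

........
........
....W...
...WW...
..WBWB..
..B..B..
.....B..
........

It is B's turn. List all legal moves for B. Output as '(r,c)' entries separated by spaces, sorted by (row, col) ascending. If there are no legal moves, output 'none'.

(1,3): no bracket -> illegal
(1,4): no bracket -> illegal
(1,5): no bracket -> illegal
(2,2): flips 2 -> legal
(2,3): flips 2 -> legal
(2,5): flips 1 -> legal
(3,1): no bracket -> illegal
(3,2): flips 1 -> legal
(3,5): no bracket -> illegal
(4,1): flips 1 -> legal
(5,1): no bracket -> illegal
(5,3): no bracket -> illegal
(5,4): no bracket -> illegal

Answer: (2,2) (2,3) (2,5) (3,2) (4,1)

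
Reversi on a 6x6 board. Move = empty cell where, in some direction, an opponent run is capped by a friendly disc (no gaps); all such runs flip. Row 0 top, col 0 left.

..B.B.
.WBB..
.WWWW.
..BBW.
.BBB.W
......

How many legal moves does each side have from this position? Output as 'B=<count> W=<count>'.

-- B to move --
(0,0): flips 2 -> legal
(0,1): no bracket -> illegal
(1,0): flips 2 -> legal
(1,4): flips 1 -> legal
(1,5): flips 1 -> legal
(2,0): flips 1 -> legal
(2,5): flips 1 -> legal
(3,0): flips 1 -> legal
(3,1): flips 1 -> legal
(3,5): flips 2 -> legal
(4,4): no bracket -> illegal
(5,4): no bracket -> illegal
(5,5): no bracket -> illegal
B mobility = 9
-- W to move --
(0,1): flips 1 -> legal
(0,3): flips 2 -> legal
(0,5): no bracket -> illegal
(1,4): flips 2 -> legal
(1,5): no bracket -> illegal
(3,0): no bracket -> illegal
(3,1): flips 2 -> legal
(4,0): no bracket -> illegal
(4,4): flips 1 -> legal
(5,0): flips 2 -> legal
(5,1): flips 2 -> legal
(5,2): flips 3 -> legal
(5,3): flips 2 -> legal
(5,4): flips 2 -> legal
W mobility = 10

Answer: B=9 W=10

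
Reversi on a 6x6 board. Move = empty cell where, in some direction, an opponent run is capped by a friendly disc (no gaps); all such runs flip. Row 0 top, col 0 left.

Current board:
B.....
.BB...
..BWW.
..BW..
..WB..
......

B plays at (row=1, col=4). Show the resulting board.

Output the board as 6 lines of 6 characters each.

Answer: B.....
.BB.B.
..BBW.
..BW..
..WB..
......

Derivation:
Place B at (1,4); scan 8 dirs for brackets.
Dir NW: first cell '.' (not opp) -> no flip
Dir N: first cell '.' (not opp) -> no flip
Dir NE: first cell '.' (not opp) -> no flip
Dir W: first cell '.' (not opp) -> no flip
Dir E: first cell '.' (not opp) -> no flip
Dir SW: opp run (2,3) capped by B -> flip
Dir S: opp run (2,4), next='.' -> no flip
Dir SE: first cell '.' (not opp) -> no flip
All flips: (2,3)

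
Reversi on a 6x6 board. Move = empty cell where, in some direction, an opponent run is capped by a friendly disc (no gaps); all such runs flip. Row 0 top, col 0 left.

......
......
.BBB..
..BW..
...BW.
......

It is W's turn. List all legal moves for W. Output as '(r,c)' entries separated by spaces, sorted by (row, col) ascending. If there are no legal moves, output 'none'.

Answer: (1,1) (1,3) (3,1) (4,2) (5,3)

Derivation:
(1,0): no bracket -> illegal
(1,1): flips 1 -> legal
(1,2): no bracket -> illegal
(1,3): flips 1 -> legal
(1,4): no bracket -> illegal
(2,0): no bracket -> illegal
(2,4): no bracket -> illegal
(3,0): no bracket -> illegal
(3,1): flips 1 -> legal
(3,4): no bracket -> illegal
(4,1): no bracket -> illegal
(4,2): flips 1 -> legal
(5,2): no bracket -> illegal
(5,3): flips 1 -> legal
(5,4): no bracket -> illegal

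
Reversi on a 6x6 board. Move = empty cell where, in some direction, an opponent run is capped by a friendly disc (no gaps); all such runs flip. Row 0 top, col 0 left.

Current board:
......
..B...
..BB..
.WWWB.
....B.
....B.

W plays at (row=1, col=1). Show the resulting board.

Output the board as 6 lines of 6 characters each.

Place W at (1,1); scan 8 dirs for brackets.
Dir NW: first cell '.' (not opp) -> no flip
Dir N: first cell '.' (not opp) -> no flip
Dir NE: first cell '.' (not opp) -> no flip
Dir W: first cell '.' (not opp) -> no flip
Dir E: opp run (1,2), next='.' -> no flip
Dir SW: first cell '.' (not opp) -> no flip
Dir S: first cell '.' (not opp) -> no flip
Dir SE: opp run (2,2) capped by W -> flip
All flips: (2,2)

Answer: ......
.WB...
..WB..
.WWWB.
....B.
....B.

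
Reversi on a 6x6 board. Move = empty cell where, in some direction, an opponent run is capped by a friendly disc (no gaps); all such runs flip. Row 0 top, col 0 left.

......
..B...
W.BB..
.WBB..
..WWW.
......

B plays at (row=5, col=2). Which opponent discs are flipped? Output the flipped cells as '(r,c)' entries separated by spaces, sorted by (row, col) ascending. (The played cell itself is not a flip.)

Answer: (4,2)

Derivation:
Dir NW: first cell '.' (not opp) -> no flip
Dir N: opp run (4,2) capped by B -> flip
Dir NE: opp run (4,3), next='.' -> no flip
Dir W: first cell '.' (not opp) -> no flip
Dir E: first cell '.' (not opp) -> no flip
Dir SW: edge -> no flip
Dir S: edge -> no flip
Dir SE: edge -> no flip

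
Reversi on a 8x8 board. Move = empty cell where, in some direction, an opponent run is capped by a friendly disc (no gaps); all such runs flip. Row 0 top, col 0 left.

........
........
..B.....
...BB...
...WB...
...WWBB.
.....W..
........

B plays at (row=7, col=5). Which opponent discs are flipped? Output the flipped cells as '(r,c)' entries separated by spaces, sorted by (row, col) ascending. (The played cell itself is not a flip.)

Dir NW: first cell '.' (not opp) -> no flip
Dir N: opp run (6,5) capped by B -> flip
Dir NE: first cell '.' (not opp) -> no flip
Dir W: first cell '.' (not opp) -> no flip
Dir E: first cell '.' (not opp) -> no flip
Dir SW: edge -> no flip
Dir S: edge -> no flip
Dir SE: edge -> no flip

Answer: (6,5)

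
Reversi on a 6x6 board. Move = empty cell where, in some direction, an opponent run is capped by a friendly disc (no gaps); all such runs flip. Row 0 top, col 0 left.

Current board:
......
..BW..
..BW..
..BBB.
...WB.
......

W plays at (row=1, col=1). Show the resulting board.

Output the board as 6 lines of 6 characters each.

Answer: ......
.WWW..
..BW..
..BBB.
...WB.
......

Derivation:
Place W at (1,1); scan 8 dirs for brackets.
Dir NW: first cell '.' (not opp) -> no flip
Dir N: first cell '.' (not opp) -> no flip
Dir NE: first cell '.' (not opp) -> no flip
Dir W: first cell '.' (not opp) -> no flip
Dir E: opp run (1,2) capped by W -> flip
Dir SW: first cell '.' (not opp) -> no flip
Dir S: first cell '.' (not opp) -> no flip
Dir SE: opp run (2,2) (3,3) (4,4), next='.' -> no flip
All flips: (1,2)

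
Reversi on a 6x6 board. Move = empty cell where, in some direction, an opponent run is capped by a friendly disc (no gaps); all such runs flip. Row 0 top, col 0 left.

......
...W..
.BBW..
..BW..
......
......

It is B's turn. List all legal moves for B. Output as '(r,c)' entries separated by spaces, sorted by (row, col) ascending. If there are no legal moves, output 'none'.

Answer: (0,4) (1,4) (2,4) (3,4) (4,4)

Derivation:
(0,2): no bracket -> illegal
(0,3): no bracket -> illegal
(0,4): flips 1 -> legal
(1,2): no bracket -> illegal
(1,4): flips 1 -> legal
(2,4): flips 1 -> legal
(3,4): flips 1 -> legal
(4,2): no bracket -> illegal
(4,3): no bracket -> illegal
(4,4): flips 1 -> legal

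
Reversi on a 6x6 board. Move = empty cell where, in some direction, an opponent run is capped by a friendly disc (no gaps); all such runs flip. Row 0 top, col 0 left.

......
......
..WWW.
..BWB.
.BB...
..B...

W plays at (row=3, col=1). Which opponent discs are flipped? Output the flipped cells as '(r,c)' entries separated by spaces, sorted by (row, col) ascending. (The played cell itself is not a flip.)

Dir NW: first cell '.' (not opp) -> no flip
Dir N: first cell '.' (not opp) -> no flip
Dir NE: first cell 'W' (not opp) -> no flip
Dir W: first cell '.' (not opp) -> no flip
Dir E: opp run (3,2) capped by W -> flip
Dir SW: first cell '.' (not opp) -> no flip
Dir S: opp run (4,1), next='.' -> no flip
Dir SE: opp run (4,2), next='.' -> no flip

Answer: (3,2)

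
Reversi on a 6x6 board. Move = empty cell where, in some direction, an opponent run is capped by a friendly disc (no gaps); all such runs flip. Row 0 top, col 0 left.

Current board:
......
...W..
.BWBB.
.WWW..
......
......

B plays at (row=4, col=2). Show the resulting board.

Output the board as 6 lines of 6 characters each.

Place B at (4,2); scan 8 dirs for brackets.
Dir NW: opp run (3,1), next='.' -> no flip
Dir N: opp run (3,2) (2,2), next='.' -> no flip
Dir NE: opp run (3,3) capped by B -> flip
Dir W: first cell '.' (not opp) -> no flip
Dir E: first cell '.' (not opp) -> no flip
Dir SW: first cell '.' (not opp) -> no flip
Dir S: first cell '.' (not opp) -> no flip
Dir SE: first cell '.' (not opp) -> no flip
All flips: (3,3)

Answer: ......
...W..
.BWBB.
.WWB..
..B...
......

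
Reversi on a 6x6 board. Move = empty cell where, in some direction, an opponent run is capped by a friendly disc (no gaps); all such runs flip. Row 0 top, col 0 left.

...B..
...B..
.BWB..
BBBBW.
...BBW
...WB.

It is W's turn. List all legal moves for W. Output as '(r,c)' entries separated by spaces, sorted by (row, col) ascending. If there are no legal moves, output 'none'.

(0,2): no bracket -> illegal
(0,4): flips 1 -> legal
(1,0): no bracket -> illegal
(1,1): no bracket -> illegal
(1,2): flips 1 -> legal
(1,4): no bracket -> illegal
(2,0): flips 1 -> legal
(2,4): flips 1 -> legal
(3,5): flips 1 -> legal
(4,0): flips 1 -> legal
(4,1): no bracket -> illegal
(4,2): flips 3 -> legal
(5,2): flips 1 -> legal
(5,5): flips 3 -> legal

Answer: (0,4) (1,2) (2,0) (2,4) (3,5) (4,0) (4,2) (5,2) (5,5)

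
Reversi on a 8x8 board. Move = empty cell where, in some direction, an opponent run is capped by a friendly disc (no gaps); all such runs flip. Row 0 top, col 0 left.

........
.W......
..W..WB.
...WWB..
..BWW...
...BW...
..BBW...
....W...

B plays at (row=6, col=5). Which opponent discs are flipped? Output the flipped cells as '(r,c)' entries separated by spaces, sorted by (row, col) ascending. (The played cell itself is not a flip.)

Answer: (6,4)

Derivation:
Dir NW: opp run (5,4) (4,3), next='.' -> no flip
Dir N: first cell '.' (not opp) -> no flip
Dir NE: first cell '.' (not opp) -> no flip
Dir W: opp run (6,4) capped by B -> flip
Dir E: first cell '.' (not opp) -> no flip
Dir SW: opp run (7,4), next=edge -> no flip
Dir S: first cell '.' (not opp) -> no flip
Dir SE: first cell '.' (not opp) -> no flip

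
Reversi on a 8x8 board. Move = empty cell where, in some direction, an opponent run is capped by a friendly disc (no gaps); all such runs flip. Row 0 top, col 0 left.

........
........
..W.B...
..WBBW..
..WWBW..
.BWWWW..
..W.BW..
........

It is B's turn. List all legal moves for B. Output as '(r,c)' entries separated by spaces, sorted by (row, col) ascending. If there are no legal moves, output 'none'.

(1,1): flips 1 -> legal
(1,2): no bracket -> illegal
(1,3): no bracket -> illegal
(2,1): no bracket -> illegal
(2,3): no bracket -> illegal
(2,5): no bracket -> illegal
(2,6): flips 1 -> legal
(3,1): flips 3 -> legal
(3,6): flips 1 -> legal
(4,1): flips 2 -> legal
(4,6): flips 3 -> legal
(5,6): flips 5 -> legal
(6,1): flips 2 -> legal
(6,3): flips 2 -> legal
(6,6): flips 2 -> legal
(7,1): flips 2 -> legal
(7,2): no bracket -> illegal
(7,3): flips 1 -> legal
(7,4): no bracket -> illegal
(7,5): no bracket -> illegal
(7,6): no bracket -> illegal

Answer: (1,1) (2,6) (3,1) (3,6) (4,1) (4,6) (5,6) (6,1) (6,3) (6,6) (7,1) (7,3)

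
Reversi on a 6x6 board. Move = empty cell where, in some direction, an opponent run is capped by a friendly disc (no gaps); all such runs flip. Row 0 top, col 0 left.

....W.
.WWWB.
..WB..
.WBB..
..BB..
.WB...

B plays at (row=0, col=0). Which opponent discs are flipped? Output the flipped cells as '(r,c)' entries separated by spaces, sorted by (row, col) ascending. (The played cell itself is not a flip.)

Dir NW: edge -> no flip
Dir N: edge -> no flip
Dir NE: edge -> no flip
Dir W: edge -> no flip
Dir E: first cell '.' (not opp) -> no flip
Dir SW: edge -> no flip
Dir S: first cell '.' (not opp) -> no flip
Dir SE: opp run (1,1) (2,2) capped by B -> flip

Answer: (1,1) (2,2)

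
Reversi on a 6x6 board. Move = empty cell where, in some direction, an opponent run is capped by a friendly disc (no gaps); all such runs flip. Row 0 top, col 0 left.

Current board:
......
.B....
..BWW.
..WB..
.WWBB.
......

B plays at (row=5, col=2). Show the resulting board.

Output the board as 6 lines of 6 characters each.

Place B at (5,2); scan 8 dirs for brackets.
Dir NW: opp run (4,1), next='.' -> no flip
Dir N: opp run (4,2) (3,2) capped by B -> flip
Dir NE: first cell 'B' (not opp) -> no flip
Dir W: first cell '.' (not opp) -> no flip
Dir E: first cell '.' (not opp) -> no flip
Dir SW: edge -> no flip
Dir S: edge -> no flip
Dir SE: edge -> no flip
All flips: (3,2) (4,2)

Answer: ......
.B....
..BWW.
..BB..
.WBBB.
..B...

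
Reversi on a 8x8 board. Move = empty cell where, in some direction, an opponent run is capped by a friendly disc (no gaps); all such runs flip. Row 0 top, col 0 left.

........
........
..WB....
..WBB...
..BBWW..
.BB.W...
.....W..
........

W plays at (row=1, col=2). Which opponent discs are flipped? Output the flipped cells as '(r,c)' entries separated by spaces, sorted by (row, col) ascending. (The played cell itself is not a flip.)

Answer: (2,3) (3,4)

Derivation:
Dir NW: first cell '.' (not opp) -> no flip
Dir N: first cell '.' (not opp) -> no flip
Dir NE: first cell '.' (not opp) -> no flip
Dir W: first cell '.' (not opp) -> no flip
Dir E: first cell '.' (not opp) -> no flip
Dir SW: first cell '.' (not opp) -> no flip
Dir S: first cell 'W' (not opp) -> no flip
Dir SE: opp run (2,3) (3,4) capped by W -> flip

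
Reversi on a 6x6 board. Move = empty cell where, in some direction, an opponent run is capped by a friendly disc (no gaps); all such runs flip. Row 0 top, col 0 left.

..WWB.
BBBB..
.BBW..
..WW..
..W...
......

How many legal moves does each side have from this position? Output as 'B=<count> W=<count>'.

-- B to move --
(0,1): flips 2 -> legal
(1,4): no bracket -> illegal
(2,4): flips 1 -> legal
(3,1): no bracket -> illegal
(3,4): flips 1 -> legal
(4,1): no bracket -> illegal
(4,3): flips 3 -> legal
(4,4): flips 1 -> legal
(5,1): no bracket -> illegal
(5,2): flips 2 -> legal
(5,3): no bracket -> illegal
B mobility = 6
-- W to move --
(0,0): flips 2 -> legal
(0,1): flips 1 -> legal
(0,5): flips 1 -> legal
(1,4): no bracket -> illegal
(1,5): no bracket -> illegal
(2,0): flips 3 -> legal
(2,4): flips 1 -> legal
(3,0): flips 2 -> legal
(3,1): no bracket -> illegal
W mobility = 6

Answer: B=6 W=6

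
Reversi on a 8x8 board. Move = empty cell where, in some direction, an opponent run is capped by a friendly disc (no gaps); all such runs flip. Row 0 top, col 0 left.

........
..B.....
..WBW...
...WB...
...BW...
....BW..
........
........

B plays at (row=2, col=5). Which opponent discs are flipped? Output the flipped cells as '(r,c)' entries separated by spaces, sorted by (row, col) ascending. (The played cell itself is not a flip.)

Answer: (2,4)

Derivation:
Dir NW: first cell '.' (not opp) -> no flip
Dir N: first cell '.' (not opp) -> no flip
Dir NE: first cell '.' (not opp) -> no flip
Dir W: opp run (2,4) capped by B -> flip
Dir E: first cell '.' (not opp) -> no flip
Dir SW: first cell 'B' (not opp) -> no flip
Dir S: first cell '.' (not opp) -> no flip
Dir SE: first cell '.' (not opp) -> no flip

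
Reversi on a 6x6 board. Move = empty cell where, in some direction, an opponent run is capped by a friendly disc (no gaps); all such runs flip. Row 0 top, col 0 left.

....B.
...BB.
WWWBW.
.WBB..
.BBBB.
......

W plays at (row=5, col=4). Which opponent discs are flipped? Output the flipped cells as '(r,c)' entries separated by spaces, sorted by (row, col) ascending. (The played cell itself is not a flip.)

Dir NW: opp run (4,3) (3,2) capped by W -> flip
Dir N: opp run (4,4), next='.' -> no flip
Dir NE: first cell '.' (not opp) -> no flip
Dir W: first cell '.' (not opp) -> no flip
Dir E: first cell '.' (not opp) -> no flip
Dir SW: edge -> no flip
Dir S: edge -> no flip
Dir SE: edge -> no flip

Answer: (3,2) (4,3)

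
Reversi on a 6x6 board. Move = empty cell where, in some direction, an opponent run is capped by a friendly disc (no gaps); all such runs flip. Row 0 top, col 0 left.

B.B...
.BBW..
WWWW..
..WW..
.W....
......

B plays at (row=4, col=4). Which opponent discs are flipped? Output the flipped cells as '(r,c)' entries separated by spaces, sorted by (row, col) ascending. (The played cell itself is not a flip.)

Dir NW: opp run (3,3) (2,2) capped by B -> flip
Dir N: first cell '.' (not opp) -> no flip
Dir NE: first cell '.' (not opp) -> no flip
Dir W: first cell '.' (not opp) -> no flip
Dir E: first cell '.' (not opp) -> no flip
Dir SW: first cell '.' (not opp) -> no flip
Dir S: first cell '.' (not opp) -> no flip
Dir SE: first cell '.' (not opp) -> no flip

Answer: (2,2) (3,3)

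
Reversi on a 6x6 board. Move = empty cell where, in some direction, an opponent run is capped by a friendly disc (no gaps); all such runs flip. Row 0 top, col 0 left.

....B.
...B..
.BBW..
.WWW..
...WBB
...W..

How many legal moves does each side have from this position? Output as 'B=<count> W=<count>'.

Answer: B=5 W=7

Derivation:
-- B to move --
(1,2): no bracket -> illegal
(1,4): no bracket -> illegal
(2,0): no bracket -> illegal
(2,4): flips 1 -> legal
(3,0): no bracket -> illegal
(3,4): no bracket -> illegal
(4,0): flips 1 -> legal
(4,1): flips 1 -> legal
(4,2): flips 2 -> legal
(5,2): no bracket -> illegal
(5,4): flips 2 -> legal
B mobility = 5
-- W to move --
(0,2): no bracket -> illegal
(0,3): flips 1 -> legal
(0,5): no bracket -> illegal
(1,0): flips 1 -> legal
(1,1): flips 2 -> legal
(1,2): flips 1 -> legal
(1,4): no bracket -> illegal
(1,5): no bracket -> illegal
(2,0): flips 2 -> legal
(2,4): no bracket -> illegal
(3,0): no bracket -> illegal
(3,4): no bracket -> illegal
(3,5): flips 1 -> legal
(5,4): no bracket -> illegal
(5,5): flips 1 -> legal
W mobility = 7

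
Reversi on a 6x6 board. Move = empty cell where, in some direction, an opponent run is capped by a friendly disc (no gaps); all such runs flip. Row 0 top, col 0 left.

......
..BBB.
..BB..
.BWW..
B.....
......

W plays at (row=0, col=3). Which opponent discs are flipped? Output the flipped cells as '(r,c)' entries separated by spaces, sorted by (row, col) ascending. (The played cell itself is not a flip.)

Answer: (1,3) (2,3)

Derivation:
Dir NW: edge -> no flip
Dir N: edge -> no flip
Dir NE: edge -> no flip
Dir W: first cell '.' (not opp) -> no flip
Dir E: first cell '.' (not opp) -> no flip
Dir SW: opp run (1,2), next='.' -> no flip
Dir S: opp run (1,3) (2,3) capped by W -> flip
Dir SE: opp run (1,4), next='.' -> no flip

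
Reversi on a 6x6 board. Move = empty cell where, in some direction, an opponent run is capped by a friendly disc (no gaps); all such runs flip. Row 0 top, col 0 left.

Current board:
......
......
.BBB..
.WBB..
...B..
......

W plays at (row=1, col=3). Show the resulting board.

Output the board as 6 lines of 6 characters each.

Answer: ......
...W..
.BWB..
.WBB..
...B..
......

Derivation:
Place W at (1,3); scan 8 dirs for brackets.
Dir NW: first cell '.' (not opp) -> no flip
Dir N: first cell '.' (not opp) -> no flip
Dir NE: first cell '.' (not opp) -> no flip
Dir W: first cell '.' (not opp) -> no flip
Dir E: first cell '.' (not opp) -> no flip
Dir SW: opp run (2,2) capped by W -> flip
Dir S: opp run (2,3) (3,3) (4,3), next='.' -> no flip
Dir SE: first cell '.' (not opp) -> no flip
All flips: (2,2)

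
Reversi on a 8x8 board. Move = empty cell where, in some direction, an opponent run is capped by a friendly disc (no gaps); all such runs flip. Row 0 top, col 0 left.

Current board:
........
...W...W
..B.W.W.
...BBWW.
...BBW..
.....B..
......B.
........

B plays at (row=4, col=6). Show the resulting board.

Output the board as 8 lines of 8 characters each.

Place B at (4,6); scan 8 dirs for brackets.
Dir NW: opp run (3,5) (2,4) (1,3), next='.' -> no flip
Dir N: opp run (3,6) (2,6), next='.' -> no flip
Dir NE: first cell '.' (not opp) -> no flip
Dir W: opp run (4,5) capped by B -> flip
Dir E: first cell '.' (not opp) -> no flip
Dir SW: first cell 'B' (not opp) -> no flip
Dir S: first cell '.' (not opp) -> no flip
Dir SE: first cell '.' (not opp) -> no flip
All flips: (4,5)

Answer: ........
...W...W
..B.W.W.
...BBWW.
...BBBB.
.....B..
......B.
........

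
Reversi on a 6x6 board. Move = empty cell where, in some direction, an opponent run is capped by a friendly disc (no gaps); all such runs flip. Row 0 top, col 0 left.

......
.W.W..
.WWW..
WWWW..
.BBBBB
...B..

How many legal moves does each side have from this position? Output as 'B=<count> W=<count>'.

-- B to move --
(0,0): flips 3 -> legal
(0,1): flips 3 -> legal
(0,2): no bracket -> illegal
(0,3): flips 3 -> legal
(0,4): no bracket -> illegal
(1,0): flips 2 -> legal
(1,2): flips 2 -> legal
(1,4): flips 2 -> legal
(2,0): flips 1 -> legal
(2,4): flips 1 -> legal
(3,4): no bracket -> illegal
(4,0): no bracket -> illegal
B mobility = 8
-- W to move --
(3,4): no bracket -> illegal
(3,5): no bracket -> illegal
(4,0): no bracket -> illegal
(5,0): flips 1 -> legal
(5,1): flips 2 -> legal
(5,2): flips 2 -> legal
(5,4): flips 1 -> legal
(5,5): flips 1 -> legal
W mobility = 5

Answer: B=8 W=5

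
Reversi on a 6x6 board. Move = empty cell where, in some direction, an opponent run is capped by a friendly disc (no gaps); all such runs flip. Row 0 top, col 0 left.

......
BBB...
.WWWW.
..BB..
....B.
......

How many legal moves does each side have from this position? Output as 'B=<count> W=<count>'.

-- B to move --
(1,3): flips 1 -> legal
(1,4): flips 1 -> legal
(1,5): flips 1 -> legal
(2,0): no bracket -> illegal
(2,5): no bracket -> illegal
(3,0): flips 1 -> legal
(3,1): flips 1 -> legal
(3,4): flips 1 -> legal
(3,5): no bracket -> illegal
B mobility = 6
-- W to move --
(0,0): flips 1 -> legal
(0,1): flips 2 -> legal
(0,2): flips 1 -> legal
(0,3): flips 1 -> legal
(1,3): no bracket -> illegal
(2,0): no bracket -> illegal
(3,1): no bracket -> illegal
(3,4): no bracket -> illegal
(3,5): no bracket -> illegal
(4,1): flips 1 -> legal
(4,2): flips 2 -> legal
(4,3): flips 2 -> legal
(4,5): no bracket -> illegal
(5,3): no bracket -> illegal
(5,4): no bracket -> illegal
(5,5): flips 2 -> legal
W mobility = 8

Answer: B=6 W=8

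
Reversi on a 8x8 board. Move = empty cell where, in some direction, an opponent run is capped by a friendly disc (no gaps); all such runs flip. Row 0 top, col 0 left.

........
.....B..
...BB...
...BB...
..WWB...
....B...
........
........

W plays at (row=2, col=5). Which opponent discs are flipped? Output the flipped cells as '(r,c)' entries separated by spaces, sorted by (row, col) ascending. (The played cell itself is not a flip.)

Dir NW: first cell '.' (not opp) -> no flip
Dir N: opp run (1,5), next='.' -> no flip
Dir NE: first cell '.' (not opp) -> no flip
Dir W: opp run (2,4) (2,3), next='.' -> no flip
Dir E: first cell '.' (not opp) -> no flip
Dir SW: opp run (3,4) capped by W -> flip
Dir S: first cell '.' (not opp) -> no flip
Dir SE: first cell '.' (not opp) -> no flip

Answer: (3,4)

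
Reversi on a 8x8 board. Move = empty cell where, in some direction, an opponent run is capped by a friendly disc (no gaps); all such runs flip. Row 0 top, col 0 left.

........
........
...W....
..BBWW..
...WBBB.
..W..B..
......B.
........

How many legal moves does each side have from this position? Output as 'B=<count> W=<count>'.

Answer: B=10 W=9

Derivation:
-- B to move --
(1,2): flips 2 -> legal
(1,3): flips 1 -> legal
(1,4): flips 1 -> legal
(2,2): no bracket -> illegal
(2,4): flips 2 -> legal
(2,5): flips 1 -> legal
(2,6): flips 1 -> legal
(3,6): flips 2 -> legal
(4,1): no bracket -> illegal
(4,2): flips 1 -> legal
(5,1): no bracket -> illegal
(5,3): flips 1 -> legal
(5,4): flips 1 -> legal
(6,1): no bracket -> illegal
(6,2): no bracket -> illegal
(6,3): no bracket -> illegal
B mobility = 10
-- W to move --
(2,1): flips 1 -> legal
(2,2): no bracket -> illegal
(2,4): no bracket -> illegal
(3,1): flips 2 -> legal
(3,6): no bracket -> illegal
(3,7): no bracket -> illegal
(4,1): flips 1 -> legal
(4,2): no bracket -> illegal
(4,7): flips 3 -> legal
(5,3): flips 1 -> legal
(5,4): flips 1 -> legal
(5,6): flips 1 -> legal
(5,7): flips 1 -> legal
(6,4): no bracket -> illegal
(6,5): flips 2 -> legal
(6,7): no bracket -> illegal
(7,5): no bracket -> illegal
(7,6): no bracket -> illegal
(7,7): no bracket -> illegal
W mobility = 9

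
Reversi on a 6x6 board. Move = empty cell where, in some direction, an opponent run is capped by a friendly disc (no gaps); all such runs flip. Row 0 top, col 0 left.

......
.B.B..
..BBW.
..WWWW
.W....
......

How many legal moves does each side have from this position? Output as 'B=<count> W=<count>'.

-- B to move --
(1,4): no bracket -> illegal
(1,5): no bracket -> illegal
(2,1): no bracket -> illegal
(2,5): flips 1 -> legal
(3,0): no bracket -> illegal
(3,1): no bracket -> illegal
(4,0): no bracket -> illegal
(4,2): flips 1 -> legal
(4,3): flips 1 -> legal
(4,4): flips 1 -> legal
(4,5): flips 1 -> legal
(5,0): flips 2 -> legal
(5,1): no bracket -> illegal
(5,2): no bracket -> illegal
B mobility = 6
-- W to move --
(0,0): flips 2 -> legal
(0,1): no bracket -> illegal
(0,2): flips 1 -> legal
(0,3): flips 2 -> legal
(0,4): no bracket -> illegal
(1,0): no bracket -> illegal
(1,2): flips 2 -> legal
(1,4): flips 1 -> legal
(2,0): no bracket -> illegal
(2,1): flips 2 -> legal
(3,1): no bracket -> illegal
W mobility = 6

Answer: B=6 W=6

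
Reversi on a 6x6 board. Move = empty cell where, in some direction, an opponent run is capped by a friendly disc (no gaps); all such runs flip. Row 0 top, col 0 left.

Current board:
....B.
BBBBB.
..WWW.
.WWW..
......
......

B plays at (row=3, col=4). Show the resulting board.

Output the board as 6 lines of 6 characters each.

Place B at (3,4); scan 8 dirs for brackets.
Dir NW: opp run (2,3) capped by B -> flip
Dir N: opp run (2,4) capped by B -> flip
Dir NE: first cell '.' (not opp) -> no flip
Dir W: opp run (3,3) (3,2) (3,1), next='.' -> no flip
Dir E: first cell '.' (not opp) -> no flip
Dir SW: first cell '.' (not opp) -> no flip
Dir S: first cell '.' (not opp) -> no flip
Dir SE: first cell '.' (not opp) -> no flip
All flips: (2,3) (2,4)

Answer: ....B.
BBBBB.
..WBB.
.WWWB.
......
......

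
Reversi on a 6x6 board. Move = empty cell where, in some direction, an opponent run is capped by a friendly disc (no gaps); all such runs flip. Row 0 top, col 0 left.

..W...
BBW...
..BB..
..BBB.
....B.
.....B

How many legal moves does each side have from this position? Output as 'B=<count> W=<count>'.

Answer: B=2 W=3

Derivation:
-- B to move --
(0,1): flips 1 -> legal
(0,3): no bracket -> illegal
(1,3): flips 1 -> legal
(2,1): no bracket -> illegal
B mobility = 2
-- W to move --
(0,0): no bracket -> illegal
(0,1): no bracket -> illegal
(1,3): no bracket -> illegal
(1,4): no bracket -> illegal
(2,0): flips 1 -> legal
(2,1): no bracket -> illegal
(2,4): no bracket -> illegal
(2,5): no bracket -> illegal
(3,1): no bracket -> illegal
(3,5): no bracket -> illegal
(4,1): no bracket -> illegal
(4,2): flips 2 -> legal
(4,3): no bracket -> illegal
(4,5): flips 2 -> legal
(5,3): no bracket -> illegal
(5,4): no bracket -> illegal
W mobility = 3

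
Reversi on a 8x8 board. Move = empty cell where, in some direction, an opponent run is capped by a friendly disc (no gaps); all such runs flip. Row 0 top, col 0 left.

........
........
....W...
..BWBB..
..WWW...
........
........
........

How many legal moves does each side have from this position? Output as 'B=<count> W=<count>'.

Answer: B=5 W=7

Derivation:
-- B to move --
(1,3): flips 1 -> legal
(1,4): flips 1 -> legal
(1,5): no bracket -> illegal
(2,2): no bracket -> illegal
(2,3): no bracket -> illegal
(2,5): no bracket -> illegal
(3,1): no bracket -> illegal
(4,1): no bracket -> illegal
(4,5): no bracket -> illegal
(5,1): no bracket -> illegal
(5,2): flips 2 -> legal
(5,3): flips 1 -> legal
(5,4): flips 2 -> legal
(5,5): no bracket -> illegal
B mobility = 5
-- W to move --
(2,1): flips 1 -> legal
(2,2): flips 1 -> legal
(2,3): no bracket -> illegal
(2,5): flips 1 -> legal
(2,6): flips 1 -> legal
(3,1): flips 1 -> legal
(3,6): flips 2 -> legal
(4,1): no bracket -> illegal
(4,5): no bracket -> illegal
(4,6): flips 1 -> legal
W mobility = 7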